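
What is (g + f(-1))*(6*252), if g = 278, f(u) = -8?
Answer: 408240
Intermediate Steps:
(g + f(-1))*(6*252) = (278 - 8)*(6*252) = 270*1512 = 408240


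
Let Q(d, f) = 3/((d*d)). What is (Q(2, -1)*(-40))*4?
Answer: -120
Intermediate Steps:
Q(d, f) = 3/d**2 (Q(d, f) = 3/(d**2) = 3/d**2)
(Q(2, -1)*(-40))*4 = ((3/2**2)*(-40))*4 = ((3*(1/4))*(-40))*4 = ((3/4)*(-40))*4 = -30*4 = -120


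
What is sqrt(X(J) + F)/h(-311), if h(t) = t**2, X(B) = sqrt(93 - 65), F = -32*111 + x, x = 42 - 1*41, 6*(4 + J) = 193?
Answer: sqrt(-3551 + 2*sqrt(7))/96721 ≈ 0.00061565*I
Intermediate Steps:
J = 169/6 (J = -4 + (1/6)*193 = -4 + 193/6 = 169/6 ≈ 28.167)
x = 1 (x = 42 - 41 = 1)
F = -3551 (F = -32*111 + 1 = -3552 + 1 = -3551)
X(B) = 2*sqrt(7) (X(B) = sqrt(28) = 2*sqrt(7))
sqrt(X(J) + F)/h(-311) = sqrt(2*sqrt(7) - 3551)/((-311)**2) = sqrt(-3551 + 2*sqrt(7))/96721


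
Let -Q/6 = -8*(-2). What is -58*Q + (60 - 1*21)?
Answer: 5607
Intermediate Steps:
Q = -96 (Q = -(-48)*(-2) = -6*16 = -96)
-58*Q + (60 - 1*21) = -58*(-96) + (60 - 1*21) = 5568 + (60 - 21) = 5568 + 39 = 5607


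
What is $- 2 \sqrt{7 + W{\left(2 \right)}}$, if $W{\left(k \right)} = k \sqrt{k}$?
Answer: $- 2 \sqrt{7 + 2 \sqrt{2}} \approx -6.2701$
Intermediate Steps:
$W{\left(k \right)} = k^{\frac{3}{2}}$
$- 2 \sqrt{7 + W{\left(2 \right)}} = - 2 \sqrt{7 + 2^{\frac{3}{2}}} = - 2 \sqrt{7 + 2 \sqrt{2}}$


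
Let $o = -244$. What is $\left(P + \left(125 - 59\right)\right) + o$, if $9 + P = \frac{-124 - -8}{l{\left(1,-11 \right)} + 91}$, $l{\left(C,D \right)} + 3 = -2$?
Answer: $- \frac{8099}{43} \approx -188.35$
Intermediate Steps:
$l{\left(C,D \right)} = -5$ ($l{\left(C,D \right)} = -3 - 2 = -5$)
$P = - \frac{445}{43}$ ($P = -9 + \frac{-124 - -8}{-5 + 91} = -9 + \frac{-124 + \left(-45 + 53\right)}{86} = -9 + \left(-124 + 8\right) \frac{1}{86} = -9 - \frac{58}{43} = - \frac{445}{43} \approx -10.349$)
$\left(P + \left(125 - 59\right)\right) + o = \left(- \frac{445}{43} + \left(125 - 59\right)\right) - 244 = \left(- \frac{445}{43} + 66\right) - 244 = \frac{2393}{43} - 244 = - \frac{8099}{43}$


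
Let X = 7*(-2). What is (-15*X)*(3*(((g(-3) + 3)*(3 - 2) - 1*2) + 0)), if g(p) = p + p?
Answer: -3150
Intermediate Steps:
g(p) = 2*p
X = -14
(-15*X)*(3*(((g(-3) + 3)*(3 - 2) - 1*2) + 0)) = (-15*(-14))*(3*(((2*(-3) + 3)*(3 - 2) - 1*2) + 0)) = 210*(3*(((-6 + 3)*1 - 2) + 0)) = 210*(3*((-3*1 - 2) + 0)) = 210*(3*((-3 - 2) + 0)) = 210*(3*(-5 + 0)) = 210*(3*(-5)) = 210*(-15) = -3150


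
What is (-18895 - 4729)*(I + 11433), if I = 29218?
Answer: -960339224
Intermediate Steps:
(-18895 - 4729)*(I + 11433) = (-18895 - 4729)*(29218 + 11433) = -23624*40651 = -960339224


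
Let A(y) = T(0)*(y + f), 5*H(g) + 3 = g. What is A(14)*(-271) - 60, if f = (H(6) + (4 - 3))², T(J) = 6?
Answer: -674664/25 ≈ -26987.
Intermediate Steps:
H(g) = -⅗ + g/5
f = 64/25 (f = ((-⅗ + (⅕)*6) + (4 - 3))² = ((-⅗ + 6/5) + 1)² = (⅗ + 1)² = (8/5)² = 64/25 ≈ 2.5600)
A(y) = 384/25 + 6*y (A(y) = 6*(y + 64/25) = 6*(64/25 + y) = 384/25 + 6*y)
A(14)*(-271) - 60 = (384/25 + 6*14)*(-271) - 60 = (384/25 + 84)*(-271) - 60 = (2484/25)*(-271) - 60 = -673164/25 - 60 = -674664/25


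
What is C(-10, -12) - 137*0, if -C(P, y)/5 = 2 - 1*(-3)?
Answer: -25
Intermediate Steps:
C(P, y) = -25 (C(P, y) = -5*(2 - 1*(-3)) = -5*(2 + 3) = -5*5 = -25)
C(-10, -12) - 137*0 = -25 - 137*0 = -25 + 0 = -25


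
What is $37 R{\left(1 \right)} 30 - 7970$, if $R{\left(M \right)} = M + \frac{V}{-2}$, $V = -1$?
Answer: $-6305$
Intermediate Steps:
$R{\left(M \right)} = \frac{1}{2} + M$ ($R{\left(M \right)} = M - \frac{1}{-2} = M - - \frac{1}{2} = M + \frac{1}{2} = \frac{1}{2} + M$)
$37 R{\left(1 \right)} 30 - 7970 = 37 \left(\frac{1}{2} + 1\right) 30 - 7970 = 37 \cdot \frac{3}{2} \cdot 30 - 7970 = \frac{111}{2} \cdot 30 - 7970 = 1665 - 7970 = -6305$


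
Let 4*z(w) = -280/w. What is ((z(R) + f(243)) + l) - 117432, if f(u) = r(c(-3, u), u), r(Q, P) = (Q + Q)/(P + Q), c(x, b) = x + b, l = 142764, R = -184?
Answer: 16314693/644 ≈ 25333.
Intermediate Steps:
z(w) = -70/w (z(w) = (-280/w)/4 = -70/w)
c(x, b) = b + x
r(Q, P) = 2*Q/(P + Q) (r(Q, P) = (2*Q)/(P + Q) = 2*Q/(P + Q))
f(u) = 2*(-3 + u)/(-3 + 2*u) (f(u) = 2*(u - 3)/(u + (u - 3)) = 2*(-3 + u)/(u + (-3 + u)) = 2*(-3 + u)/(-3 + 2*u))
((z(R) + f(243)) + l) - 117432 = ((-70/(-184) + 2*(-3 + 243)/(-3 + 2*243)) + 142764) - 117432 = ((-70*(-1/184) + 2*240/(-3 + 486)) + 142764) - 117432 = ((35/92 + 2*240/483) + 142764) - 117432 = ((35/92 + 2*(1/483)*240) + 142764) - 117432 = ((35/92 + 160/161) + 142764) - 117432 = (885/644 + 142764) - 117432 = 91940901/644 - 117432 = 16314693/644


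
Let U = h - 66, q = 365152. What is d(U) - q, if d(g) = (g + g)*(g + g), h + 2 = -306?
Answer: 194352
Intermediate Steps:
h = -308 (h = -2 - 306 = -308)
U = -374 (U = -308 - 66 = -374)
d(g) = 4*g² (d(g) = (2*g)*(2*g) = 4*g²)
d(U) - q = 4*(-374)² - 1*365152 = 4*139876 - 365152 = 559504 - 365152 = 194352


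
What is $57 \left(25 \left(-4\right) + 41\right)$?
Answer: $-3363$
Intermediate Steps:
$57 \left(25 \left(-4\right) + 41\right) = 57 \left(-100 + 41\right) = 57 \left(-59\right) = -3363$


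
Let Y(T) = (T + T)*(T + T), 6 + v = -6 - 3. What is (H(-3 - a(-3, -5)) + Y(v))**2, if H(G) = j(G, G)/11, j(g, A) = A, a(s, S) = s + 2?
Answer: 97970404/121 ≈ 8.0967e+5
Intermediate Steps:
a(s, S) = 2 + s
v = -15 (v = -6 + (-6 - 3) = -6 - 9 = -15)
H(G) = G/11
Y(T) = 4*T**2 (Y(T) = (2*T)*(2*T) = 4*T**2)
(H(-3 - a(-3, -5)) + Y(v))**2 = ((-3 - (2 - 3))/11 + 4*(-15)**2)**2 = ((-3 - 1*(-1))/11 + 4*225)**2 = ((-3 + 1)/11 + 900)**2 = ((1/11)*(-2) + 900)**2 = (-2/11 + 900)**2 = (9898/11)**2 = 97970404/121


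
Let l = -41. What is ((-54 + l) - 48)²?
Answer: 20449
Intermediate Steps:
((-54 + l) - 48)² = ((-54 - 41) - 48)² = (-95 - 48)² = (-143)² = 20449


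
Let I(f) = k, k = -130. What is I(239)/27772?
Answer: -65/13886 ≈ -0.0046810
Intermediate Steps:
I(f) = -130
I(239)/27772 = -130/27772 = -130*1/27772 = -65/13886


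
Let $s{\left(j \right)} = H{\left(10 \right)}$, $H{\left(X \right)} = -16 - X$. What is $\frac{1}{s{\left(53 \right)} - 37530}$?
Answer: $- \frac{1}{37556} \approx -2.6627 \cdot 10^{-5}$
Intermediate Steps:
$s{\left(j \right)} = -26$ ($s{\left(j \right)} = -16 - 10 = -26$)
$\frac{1}{s{\left(53 \right)} - 37530} = \frac{1}{-26 - 37530} = \frac{1}{-37556} = - \frac{1}{37556}$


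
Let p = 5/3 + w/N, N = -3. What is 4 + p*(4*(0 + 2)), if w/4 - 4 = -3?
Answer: 20/3 ≈ 6.6667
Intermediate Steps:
w = 4 (w = 16 + 4*(-3) = 16 - 12 = 4)
p = 1/3 (p = 5/3 + 4/(-3) = 5*(1/3) + 4*(-1/3) = 5/3 - 4/3 = 1/3 ≈ 0.33333)
4 + p*(4*(0 + 2)) = 4 + (4*(0 + 2))/3 = 4 + (4*2)/3 = 4 + (1/3)*8 = 4 + 8/3 = 20/3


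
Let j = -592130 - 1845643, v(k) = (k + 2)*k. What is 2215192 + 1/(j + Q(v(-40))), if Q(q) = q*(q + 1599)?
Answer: 5101824201545/2303107 ≈ 2.2152e+6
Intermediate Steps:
v(k) = k*(2 + k) (v(k) = (2 + k)*k = k*(2 + k))
Q(q) = q*(1599 + q)
j = -2437773
2215192 + 1/(j + Q(v(-40))) = 2215192 + 1/(-2437773 + (-40*(2 - 40))*(1599 - 40*(2 - 40))) = 2215192 + 1/(-2437773 + (-40*(-38))*(1599 - 40*(-38))) = 2215192 + 1/(-2437773 + 1520*(1599 + 1520)) = 2215192 + 1/(-2437773 + 1520*3119) = 2215192 + 1/(-2437773 + 4740880) = 2215192 + 1/2303107 = 5101824201545/2303107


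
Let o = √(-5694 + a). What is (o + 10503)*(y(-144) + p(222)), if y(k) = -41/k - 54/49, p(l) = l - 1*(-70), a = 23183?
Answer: 2397700695/784 + 2054585*√17489/7056 ≈ 3.0968e+6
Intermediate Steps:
o = √17489 (o = √(-5694 + 23183) = √17489 ≈ 132.25)
p(l) = 70 + l (p(l) = l + 70 = 70 + l)
y(k) = -54/49 - 41/k (y(k) = -41/k - 54*1/49 = -41/k - 54/49 = -54/49 - 41/k)
(o + 10503)*(y(-144) + p(222)) = (√17489 + 10503)*((-54/49 - 41/(-144)) + (70 + 222)) = (10503 + √17489)*((-54/49 - 41*(-1/144)) + 292) = (10503 + √17489)*((-54/49 + 41/144) + 292) = (10503 + √17489)*(-5767/7056 + 292) = (10503 + √17489)*(2054585/7056) = 2397700695/784 + 2054585*√17489/7056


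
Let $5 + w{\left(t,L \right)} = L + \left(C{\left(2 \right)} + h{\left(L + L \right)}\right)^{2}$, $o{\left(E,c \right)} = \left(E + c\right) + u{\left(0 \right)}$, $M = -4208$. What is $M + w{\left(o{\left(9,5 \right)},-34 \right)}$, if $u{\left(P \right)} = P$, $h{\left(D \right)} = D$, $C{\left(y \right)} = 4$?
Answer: $-151$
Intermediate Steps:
$o{\left(E,c \right)} = E + c$ ($o{\left(E,c \right)} = \left(E + c\right) + 0 = E + c$)
$w{\left(t,L \right)} = -5 + L + \left(4 + 2 L\right)^{2}$ ($w{\left(t,L \right)} = -5 + \left(L + \left(4 + \left(L + L\right)\right)^{2}\right) = -5 + \left(L + \left(4 + 2 L\right)^{2}\right) = -5 + L + \left(4 + 2 L\right)^{2}$)
$M + w{\left(o{\left(9,5 \right)},-34 \right)} = -4208 - \left(39 - 4 \left(2 - 34\right)^{2}\right) = -4208 - \left(39 - 4096\right) = -4208 - -4057 = -4208 + 4057 = -151$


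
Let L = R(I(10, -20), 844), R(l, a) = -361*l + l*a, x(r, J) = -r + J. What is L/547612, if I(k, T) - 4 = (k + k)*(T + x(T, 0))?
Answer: 483/136903 ≈ 0.0035280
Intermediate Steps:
x(r, J) = J - r
I(k, T) = 4 (I(k, T) = 4 + (k + k)*(T + (0 - T)) = 4 + (2*k)*(T - T) = 4 + (2*k)*0 = 4 + 0 = 4)
R(l, a) = -361*l + a*l
L = 1932 (L = 4*(-361 + 844) = 4*483 = 1932)
L/547612 = 1932/547612 = 1932*(1/547612) = 483/136903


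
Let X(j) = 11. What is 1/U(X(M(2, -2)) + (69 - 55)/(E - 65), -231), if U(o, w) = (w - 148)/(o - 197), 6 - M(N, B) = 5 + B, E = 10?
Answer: 10244/20845 ≈ 0.49144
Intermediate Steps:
M(N, B) = 1 - B (M(N, B) = 6 - (5 + B) = 6 + (-5 - B) = 1 - B)
U(o, w) = (-148 + w)/(-197 + o)
1/U(X(M(2, -2)) + (69 - 55)/(E - 65), -231) = 1/((-148 - 231)/(-197 + (11 + (69 - 55)/(10 - 65)))) = 1/(-379/(-197 + (11 + 14/(-55)))) = 1/(-379/(-197 + (11 + 14*(-1/55)))) = 1/(-379/(-197 + (11 - 14/55))) = 1/(-379/(-197 + 591/55)) = 1/(-379/(-10244/55)) = 1/(-55/10244*(-379)) = 1/(20845/10244) = 10244/20845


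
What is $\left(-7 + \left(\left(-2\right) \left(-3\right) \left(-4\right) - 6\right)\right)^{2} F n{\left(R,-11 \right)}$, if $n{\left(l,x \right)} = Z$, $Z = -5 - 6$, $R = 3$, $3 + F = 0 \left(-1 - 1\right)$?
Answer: $45177$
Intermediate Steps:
$F = -3$ ($F = -3 + 0 \left(-1 - 1\right) = -3 + 0 \left(-2\right) = -3 + 0 = -3$)
$Z = -11$ ($Z = -5 - 6 = -11$)
$n{\left(l,x \right)} = -11$
$\left(-7 + \left(\left(-2\right) \left(-3\right) \left(-4\right) - 6\right)\right)^{2} F n{\left(R,-11 \right)} = \left(-7 + \left(\left(-2\right) \left(-3\right) \left(-4\right) - 6\right)\right)^{2} \left(-3\right) \left(-11\right) = \left(-7 + \left(6 \left(-4\right) - 6\right)\right)^{2} \left(-3\right) \left(-11\right) = \left(-7 - 30\right)^{2} \left(-3\right) \left(-11\right) = \left(-37\right)^{2} \left(-3\right) \left(-11\right) = 1369 \left(-3\right) \left(-11\right) = \left(-4107\right) \left(-11\right) = 45177$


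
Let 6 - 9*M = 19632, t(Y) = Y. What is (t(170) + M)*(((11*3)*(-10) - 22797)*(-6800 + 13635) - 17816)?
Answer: 953604073552/3 ≈ 3.1787e+11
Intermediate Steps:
M = -6542/3 (M = 2/3 - 1/9*19632 = 2/3 - 6544/3 = -6542/3 ≈ -2180.7)
(t(170) + M)*(((11*3)*(-10) - 22797)*(-6800 + 13635) - 17816) = (170 - 6542/3)*(((11*3)*(-10) - 22797)*(-6800 + 13635) - 17816) = -6032*((33*(-10) - 22797)*6835 - 17816)/3 = -6032*((-330 - 22797)*6835 - 17816)/3 = -6032*(-23127*6835 - 17816)/3 = -6032*(-158073045 - 17816)/3 = -6032/3*(-158090861) = 953604073552/3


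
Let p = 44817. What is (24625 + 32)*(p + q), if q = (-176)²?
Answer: 1868828001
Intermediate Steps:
q = 30976
(24625 + 32)*(p + q) = (24625 + 32)*(44817 + 30976) = 24657*75793 = 1868828001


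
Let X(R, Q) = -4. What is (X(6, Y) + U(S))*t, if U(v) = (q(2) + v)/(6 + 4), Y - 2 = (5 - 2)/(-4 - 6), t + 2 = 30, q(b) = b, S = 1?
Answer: -518/5 ≈ -103.60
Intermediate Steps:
t = 28 (t = -2 + 30 = 28)
Y = 17/10 (Y = 2 + (5 - 2)/(-4 - 6) = 2 + 3/(-10) = 2 + 3*(-⅒) = 2 - 3/10 = 17/10 ≈ 1.7000)
U(v) = ⅕ + v/10 (U(v) = (2 + v)/(6 + 4) = (2 + v)/10 = (2 + v)*(⅒) = ⅕ + v/10)
(X(6, Y) + U(S))*t = (-4 + (⅕ + (⅒)*1))*28 = (-4 + (⅕ + ⅒))*28 = (-4 + 3/10)*28 = -37/10*28 = -518/5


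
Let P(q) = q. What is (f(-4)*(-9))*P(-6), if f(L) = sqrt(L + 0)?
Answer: 108*I ≈ 108.0*I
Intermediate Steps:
f(L) = sqrt(L)
(f(-4)*(-9))*P(-6) = (sqrt(-4)*(-9))*(-6) = ((2*I)*(-9))*(-6) = -18*I*(-6) = 108*I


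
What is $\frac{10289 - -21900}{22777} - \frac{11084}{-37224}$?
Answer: $\frac{362665901}{211962762} \approx 1.711$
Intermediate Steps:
$\frac{10289 - -21900}{22777} - \frac{11084}{-37224} = \left(10289 + 21900\right) \frac{1}{22777} - - \frac{2771}{9306} = 32189 \cdot \frac{1}{22777} + \frac{2771}{9306} = \frac{32189}{22777} + \frac{2771}{9306} = \frac{362665901}{211962762}$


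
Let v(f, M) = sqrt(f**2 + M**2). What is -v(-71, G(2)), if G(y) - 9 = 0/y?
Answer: -sqrt(5122) ≈ -71.568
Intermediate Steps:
G(y) = 9 (G(y) = 9 + 0/y = 9 + 0 = 9)
v(f, M) = sqrt(M**2 + f**2)
-v(-71, G(2)) = -sqrt(9**2 + (-71)**2) = -sqrt(81 + 5041) = -sqrt(5122)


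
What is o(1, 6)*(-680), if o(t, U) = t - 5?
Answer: 2720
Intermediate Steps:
o(t, U) = -5 + t
o(1, 6)*(-680) = (-5 + 1)*(-680) = -4*(-680) = 2720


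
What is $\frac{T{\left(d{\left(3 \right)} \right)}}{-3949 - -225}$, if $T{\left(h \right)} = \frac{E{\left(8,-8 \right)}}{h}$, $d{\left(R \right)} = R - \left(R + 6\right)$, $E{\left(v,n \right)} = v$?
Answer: $\frac{1}{2793} \approx 0.00035804$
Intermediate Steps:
$d{\left(R \right)} = -6$ ($d{\left(R \right)} = R - \left(6 + R\right) = -6$)
$T{\left(h \right)} = \frac{8}{h}$
$\frac{T{\left(d{\left(3 \right)} \right)}}{-3949 - -225} = \frac{8 \frac{1}{-6}}{-3949 - -225} = \frac{8 \left(- \frac{1}{6}\right)}{-3949 + 225} = - \frac{4}{3 \left(-3724\right)} = \left(- \frac{4}{3}\right) \left(- \frac{1}{3724}\right) = \frac{1}{2793}$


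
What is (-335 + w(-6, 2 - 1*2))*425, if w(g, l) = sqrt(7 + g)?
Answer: -141950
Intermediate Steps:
(-335 + w(-6, 2 - 1*2))*425 = (-335 + sqrt(7 - 6))*425 = (-335 + sqrt(1))*425 = (-335 + 1)*425 = -334*425 = -141950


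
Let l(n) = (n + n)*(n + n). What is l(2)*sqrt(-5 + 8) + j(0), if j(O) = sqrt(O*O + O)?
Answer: 16*sqrt(3) ≈ 27.713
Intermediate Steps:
j(O) = sqrt(O + O**2) (j(O) = sqrt(O**2 + O) = sqrt(O + O**2))
l(n) = 4*n**2 (l(n) = (2*n)*(2*n) = 4*n**2)
l(2)*sqrt(-5 + 8) + j(0) = (4*2**2)*sqrt(-5 + 8) + sqrt(0*(1 + 0)) = (4*4)*sqrt(3) + sqrt(0*1) = 16*sqrt(3) + sqrt(0) = 16*sqrt(3) + 0 = 16*sqrt(3)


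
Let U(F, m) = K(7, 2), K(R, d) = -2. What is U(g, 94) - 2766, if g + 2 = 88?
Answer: -2768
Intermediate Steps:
g = 86 (g = -2 + 88 = 86)
U(F, m) = -2
U(g, 94) - 2766 = -2 - 2766 = -2768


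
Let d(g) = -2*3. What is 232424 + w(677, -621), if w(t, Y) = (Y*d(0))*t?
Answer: 2754926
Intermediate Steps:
d(g) = -6
w(t, Y) = -6*Y*t (w(t, Y) = (Y*(-6))*t = (-6*Y)*t = -6*Y*t)
232424 + w(677, -621) = 232424 - 6*(-621)*677 = 232424 + 2522502 = 2754926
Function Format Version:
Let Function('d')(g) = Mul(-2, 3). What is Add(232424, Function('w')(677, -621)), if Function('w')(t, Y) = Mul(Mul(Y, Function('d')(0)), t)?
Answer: 2754926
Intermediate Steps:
Function('d')(g) = -6
Function('w')(t, Y) = Mul(-6, Y, t) (Function('w')(t, Y) = Mul(Mul(Y, -6), t) = Mul(Mul(-6, Y), t) = Mul(-6, Y, t))
Add(232424, Function('w')(677, -621)) = Add(232424, Mul(-6, -621, 677)) = Add(232424, 2522502) = 2754926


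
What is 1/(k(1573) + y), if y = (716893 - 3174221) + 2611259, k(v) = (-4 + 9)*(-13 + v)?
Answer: 1/161731 ≈ 6.1831e-6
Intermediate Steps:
k(v) = -65 + 5*v (k(v) = 5*(-13 + v) = -65 + 5*v)
y = 153931 (y = -2457328 + 2611259 = 153931)
1/(k(1573) + y) = 1/((-65 + 5*1573) + 153931) = 1/((-65 + 7865) + 153931) = 1/(7800 + 153931) = 1/161731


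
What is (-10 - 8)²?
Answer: 324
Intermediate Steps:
(-10 - 8)² = (-18)² = 324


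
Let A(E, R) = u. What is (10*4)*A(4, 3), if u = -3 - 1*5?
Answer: -320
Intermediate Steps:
u = -8 (u = -3 - 5 = -8)
A(E, R) = -8
(10*4)*A(4, 3) = (10*4)*(-8) = 40*(-8) = -320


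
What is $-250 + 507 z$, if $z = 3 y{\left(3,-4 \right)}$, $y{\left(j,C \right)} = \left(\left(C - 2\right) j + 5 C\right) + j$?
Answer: $-53485$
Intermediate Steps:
$y{\left(j,C \right)} = j + 5 C + j \left(-2 + C\right)$ ($y{\left(j,C \right)} = \left(\left(C - 2\right) j + 5 C\right) + j = \left(\left(-2 + C\right) j + 5 C\right) + j = \left(j \left(-2 + C\right) + 5 C\right) + j = \left(5 C + j \left(-2 + C\right)\right) + j = j + 5 C + j \left(-2 + C\right)$)
$z = -105$ ($z = 3 \left(\left(-1\right) 3 + 5 \left(-4\right) - 12\right) = 3 \left(-3 - 20 - 12\right) = 3 \left(-35\right) = -105$)
$-250 + 507 z = -250 + 507 \left(-105\right) = -250 - 53235 = -53485$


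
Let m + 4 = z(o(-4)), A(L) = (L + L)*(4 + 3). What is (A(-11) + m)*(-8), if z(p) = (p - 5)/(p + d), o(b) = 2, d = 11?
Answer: 16456/13 ≈ 1265.8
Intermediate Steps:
z(p) = (-5 + p)/(11 + p) (z(p) = (p - 5)/(p + 11) = (-5 + p)/(11 + p))
A(L) = 14*L (A(L) = (2*L)*7 = 14*L)
m = -55/13 (m = -4 + (-5 + 2)/(11 + 2) = -4 - 3/13 = -55/13 ≈ -4.2308)
(A(-11) + m)*(-8) = (14*(-11) - 55/13)*(-8) = (-154 - 55/13)*(-8) = -2057/13*(-8) = 16456/13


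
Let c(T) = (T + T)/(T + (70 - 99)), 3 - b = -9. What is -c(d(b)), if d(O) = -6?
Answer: -12/35 ≈ -0.34286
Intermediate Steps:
b = 12 (b = 3 - 1*(-9) = 3 + 9 = 12)
c(T) = 2*T/(-29 + T) (c(T) = (2*T)/(T - 29) = (2*T)/(-29 + T) = 2*T/(-29 + T))
-c(d(b)) = -2*(-6)/(-29 - 6) = -2*(-6)/(-35) = -2*(-6)*(-1)/35 = -1*12/35 = -12/35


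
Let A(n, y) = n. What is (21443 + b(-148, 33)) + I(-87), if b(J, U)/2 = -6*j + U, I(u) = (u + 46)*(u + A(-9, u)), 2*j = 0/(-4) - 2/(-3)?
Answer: 25441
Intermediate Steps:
j = 1/3 (j = (0/(-4) - 2/(-3))/2 = (0*(-1/4) - 2*(-1/3))/2 = (0 + 2/3)/2 = (1/2)*(2/3) = 1/3 ≈ 0.33333)
I(u) = (-9 + u)*(46 + u) (I(u) = (u + 46)*(u - 9) = (46 + u)*(-9 + u) = (-9 + u)*(46 + u))
b(J, U) = -4 + 2*U (b(J, U) = 2*(-6*1/3 + U) = 2*(-2 + U) = -4 + 2*U)
(21443 + b(-148, 33)) + I(-87) = (21443 + (-4 + 2*33)) + (-414 + (-87)**2 + 37*(-87)) = (21443 + (-4 + 66)) + (-414 + 7569 - 3219) = (21443 + 62) + 3936 = 21505 + 3936 = 25441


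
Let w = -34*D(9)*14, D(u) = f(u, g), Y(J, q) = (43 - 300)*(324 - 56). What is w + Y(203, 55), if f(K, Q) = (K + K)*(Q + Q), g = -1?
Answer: -51740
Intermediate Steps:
Y(J, q) = -68876 (Y(J, q) = -257*268 = -68876)
f(K, Q) = 4*K*Q (f(K, Q) = (2*K)*(2*Q) = 4*K*Q)
D(u) = -4*u (D(u) = 4*u*(-1) = -4*u)
w = 17136 (w = -(-136)*9*14 = -34*(-36)*14 = 1224*14 = 17136)
w + Y(203, 55) = 17136 - 68876 = -51740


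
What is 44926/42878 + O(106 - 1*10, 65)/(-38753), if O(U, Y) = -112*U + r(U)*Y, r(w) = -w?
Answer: 112254557/75529597 ≈ 1.4862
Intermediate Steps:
O(U, Y) = -112*U - U*Y (O(U, Y) = -112*U + (-U)*Y = -112*U - U*Y)
44926/42878 + O(106 - 1*10, 65)/(-38753) = 44926/42878 + ((106 - 1*10)*(-112 - 1*65))/(-38753) = 44926*(1/42878) + ((106 - 10)*(-112 - 65))*(-1/38753) = 22463/21439 + (96*(-177))*(-1/38753) = 22463/21439 - 16992*(-1/38753) = 22463/21439 + 16992/38753 = 112254557/75529597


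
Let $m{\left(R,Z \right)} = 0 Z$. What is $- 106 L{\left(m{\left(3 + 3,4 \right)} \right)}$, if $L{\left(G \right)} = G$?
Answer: $0$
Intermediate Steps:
$m{\left(R,Z \right)} = 0$
$- 106 L{\left(m{\left(3 + 3,4 \right)} \right)} = \left(-106\right) 0 = 0$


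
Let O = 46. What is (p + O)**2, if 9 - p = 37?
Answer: 324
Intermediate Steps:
p = -28 (p = 9 - 1*37 = 9 - 37 = -28)
(p + O)**2 = (-28 + 46)**2 = 18**2 = 324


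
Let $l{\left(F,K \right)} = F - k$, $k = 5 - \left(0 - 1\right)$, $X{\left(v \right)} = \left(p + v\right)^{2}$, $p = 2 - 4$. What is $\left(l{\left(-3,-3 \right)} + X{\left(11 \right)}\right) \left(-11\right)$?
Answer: $-792$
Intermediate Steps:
$p = -2$
$X{\left(v \right)} = \left(-2 + v\right)^{2}$
$k = 6$ ($k = 5 - -1 = 5 + 1 = 6$)
$l{\left(F,K \right)} = -6 + F$ ($l{\left(F,K \right)} = F - 6 = -6 + F$)
$\left(l{\left(-3,-3 \right)} + X{\left(11 \right)}\right) \left(-11\right) = \left(\left(-6 - 3\right) + \left(-2 + 11\right)^{2}\right) \left(-11\right) = \left(-9 + 9^{2}\right) \left(-11\right) = \left(-9 + 81\right) \left(-11\right) = 72 \left(-11\right) = -792$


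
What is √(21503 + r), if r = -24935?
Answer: 2*I*√858 ≈ 58.583*I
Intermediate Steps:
√(21503 + r) = √(21503 - 24935) = √(-3432) = 2*I*√858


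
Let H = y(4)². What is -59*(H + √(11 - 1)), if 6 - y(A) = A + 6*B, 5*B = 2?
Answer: -236/25 - 59*√10 ≈ -196.01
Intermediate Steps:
B = ⅖ (B = (⅕)*2 = ⅖ ≈ 0.40000)
y(A) = 18/5 - A (y(A) = 6 - (A + 6*(⅖)) = 6 - (A + 12/5) = 6 - (12/5 + A) = 6 + (-12/5 - A) = 18/5 - A)
H = 4/25 (H = (18/5 - 1*4)² = (18/5 - 4)² = (-⅖)² = 4/25 ≈ 0.16000)
-59*(H + √(11 - 1)) = -59*(4/25 + √(11 - 1)) = -59*(4/25 + √10) = -236/25 - 59*√10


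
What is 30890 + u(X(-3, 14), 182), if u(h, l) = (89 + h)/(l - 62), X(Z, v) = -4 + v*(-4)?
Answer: 3706829/120 ≈ 30890.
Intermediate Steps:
X(Z, v) = -4 - 4*v
u(h, l) = (89 + h)/(-62 + l)
30890 + u(X(-3, 14), 182) = 30890 + (89 + (-4 - 4*14))/(-62 + 182) = 30890 + (89 + (-4 - 56))/120 = 30890 + (89 - 60)/120 = 30890 + (1/120)*29 = 30890 + 29/120 = 3706829/120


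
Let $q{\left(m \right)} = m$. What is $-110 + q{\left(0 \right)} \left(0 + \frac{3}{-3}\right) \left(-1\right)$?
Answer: $-110$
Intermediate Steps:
$-110 + q{\left(0 \right)} \left(0 + \frac{3}{-3}\right) \left(-1\right) = -110 + 0 \left(0 + \frac{3}{-3}\right) \left(-1\right) = -110 + 0 \left(0 + 3 \left(- \frac{1}{3}\right)\right) \left(-1\right) = -110 + 0 \left(0 - 1\right) \left(-1\right) = -110 + 0 \left(-1\right) \left(-1\right) = -110 + 0 \left(-1\right) = -110 + 0 = -110$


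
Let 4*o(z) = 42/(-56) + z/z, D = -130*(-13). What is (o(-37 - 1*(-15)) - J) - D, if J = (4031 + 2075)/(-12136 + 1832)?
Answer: -8703505/5152 ≈ -1689.3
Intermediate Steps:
D = 1690
o(z) = 1/16 (o(z) = (42/(-56) + z/z)/4 = (42*(-1/56) + 1)/4 = (-¾ + 1)/4 = (¼)*(¼) = 1/16)
J = -3053/5152 (J = 6106/(-10304) = 6106*(-1/10304) = -3053/5152 ≈ -0.59259)
(o(-37 - 1*(-15)) - J) - D = (1/16 - 1*(-3053/5152)) - 1*1690 = (1/16 + 3053/5152) - 1690 = 3375/5152 - 1690 = -8703505/5152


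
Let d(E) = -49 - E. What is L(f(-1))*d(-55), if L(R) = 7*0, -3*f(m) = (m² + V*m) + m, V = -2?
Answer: 0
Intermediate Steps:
f(m) = -m²/3 + m/3 (f(m) = -((m² - 2*m) + m)/3 = -(m² - m)/3 = -m²/3 + m/3)
L(R) = 0
L(f(-1))*d(-55) = 0*(-49 - 1*(-55)) = 0*(-49 + 55) = 0*6 = 0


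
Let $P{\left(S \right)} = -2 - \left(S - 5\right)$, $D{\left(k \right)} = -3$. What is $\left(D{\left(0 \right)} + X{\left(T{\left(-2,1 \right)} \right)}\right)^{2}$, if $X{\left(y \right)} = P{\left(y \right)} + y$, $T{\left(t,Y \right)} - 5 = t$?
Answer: $0$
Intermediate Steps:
$T{\left(t,Y \right)} = 5 + t$
$P{\left(S \right)} = 3 - S$ ($P{\left(S \right)} = -2 - \left(S - 5\right) = -2 - \left(-5 + S\right) = 3 - S$)
$X{\left(y \right)} = 3$ ($X{\left(y \right)} = \left(3 - y\right) + y = 3$)
$\left(D{\left(0 \right)} + X{\left(T{\left(-2,1 \right)} \right)}\right)^{2} = \left(-3 + 3\right)^{2} = 0^{2} = 0$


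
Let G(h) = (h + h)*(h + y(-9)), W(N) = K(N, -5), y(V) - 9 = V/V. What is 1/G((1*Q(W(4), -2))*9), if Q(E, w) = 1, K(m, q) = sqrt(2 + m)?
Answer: 1/342 ≈ 0.0029240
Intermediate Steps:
y(V) = 10 (y(V) = 9 + V/V = 9 + 1 = 10)
W(N) = sqrt(2 + N)
G(h) = 2*h*(10 + h) (G(h) = (h + h)*(h + 10) = (2*h)*(10 + h) = 2*h*(10 + h))
1/G((1*Q(W(4), -2))*9) = 1/(2*((1*1)*9)*(10 + (1*1)*9)) = 1/(2*(1*9)*(10 + 1*9)) = 1/(2*9*(10 + 9)) = 1/(2*9*19) = 1/342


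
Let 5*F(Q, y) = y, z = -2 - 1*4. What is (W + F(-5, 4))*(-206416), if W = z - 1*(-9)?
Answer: -3921904/5 ≈ -7.8438e+5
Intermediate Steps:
z = -6 (z = -2 - 4 = -6)
F(Q, y) = y/5
W = 3 (W = -6 - 1*(-9) = -6 + 9 = 3)
(W + F(-5, 4))*(-206416) = (3 + (⅕)*4)*(-206416) = (3 + ⅘)*(-206416) = (19/5)*(-206416) = -3921904/5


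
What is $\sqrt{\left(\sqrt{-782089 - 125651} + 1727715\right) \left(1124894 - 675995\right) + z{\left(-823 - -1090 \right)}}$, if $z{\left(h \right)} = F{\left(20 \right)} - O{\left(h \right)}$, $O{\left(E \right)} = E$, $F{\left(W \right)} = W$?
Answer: $\sqrt{775569535538 + 110429154 i \sqrt{15}} \approx 8.8066 \cdot 10^{5} + 243.0 i$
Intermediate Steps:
$z{\left(h \right)} = 20 - h$
$\sqrt{\left(\sqrt{-782089 - 125651} + 1727715\right) \left(1124894 - 675995\right) + z{\left(-823 - -1090 \right)}} = \sqrt{\left(\sqrt{-782089 - 125651} + 1727715\right) \left(1124894 - 675995\right) + \left(20 - \left(-823 - -1090\right)\right)} = \sqrt{\left(\sqrt{-907740} + 1727715\right) 448899 + \left(20 - \left(-823 + 1090\right)\right)} = \sqrt{\left(246 i \sqrt{15} + 1727715\right) 448899 + \left(20 - 267\right)} = \sqrt{\left(1727715 + 246 i \sqrt{15}\right) 448899 + \left(20 - 267\right)} = \sqrt{\left(775569535785 + 110429154 i \sqrt{15}\right) - 247} = \sqrt{775569535538 + 110429154 i \sqrt{15}}$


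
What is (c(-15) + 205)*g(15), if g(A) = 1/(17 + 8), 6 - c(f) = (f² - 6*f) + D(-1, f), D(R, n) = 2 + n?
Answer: -91/25 ≈ -3.6400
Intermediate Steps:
c(f) = 4 - f² + 5*f (c(f) = 6 - ((f² - 6*f) + (2 + f)) = 6 - (2 + f² - 5*f) = 6 + (-2 - f² + 5*f) = 4 - f² + 5*f)
g(A) = 1/25
(c(-15) + 205)*g(15) = ((4 - 1*(-15)² + 5*(-15)) + 205)*(1/25) = ((4 - 1*225 - 75) + 205)*(1/25) = ((4 - 225 - 75) + 205)*(1/25) = (-296 + 205)*(1/25) = -91*1/25 = -91/25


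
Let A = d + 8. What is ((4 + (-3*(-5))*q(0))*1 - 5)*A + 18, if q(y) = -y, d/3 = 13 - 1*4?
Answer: -17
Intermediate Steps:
d = 27 (d = 3*(13 - 1*4) = 3*(13 - 4) = 3*9 = 27)
A = 35 (A = 27 + 8 = 35)
((4 + (-3*(-5))*q(0))*1 - 5)*A + 18 = ((4 + (-3*(-5))*(-1*0))*1 - 5)*35 + 18 = ((4 + 15*0)*1 - 5)*35 + 18 = ((4 + 0)*1 - 5)*35 + 18 = (4*1 - 5)*35 + 18 = (4 - 5)*35 + 18 = -1*35 + 18 = -35 + 18 = -17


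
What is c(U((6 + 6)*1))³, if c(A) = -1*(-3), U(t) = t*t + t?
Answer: 27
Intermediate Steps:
U(t) = t + t² (U(t) = t² + t = t + t²)
c(A) = 3
c(U((6 + 6)*1))³ = 3³ = 27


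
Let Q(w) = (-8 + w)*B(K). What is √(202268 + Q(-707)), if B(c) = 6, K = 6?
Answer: √197978 ≈ 444.95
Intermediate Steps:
Q(w) = -48 + 6*w (Q(w) = (-8 + w)*6 = -48 + 6*w)
√(202268 + Q(-707)) = √(202268 + (-48 + 6*(-707))) = √(202268 + (-48 - 4242)) = √(202268 - 4290) = √197978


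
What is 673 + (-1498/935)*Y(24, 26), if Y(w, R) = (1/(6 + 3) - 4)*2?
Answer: 1153631/1683 ≈ 685.46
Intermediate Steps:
Y(w, R) = -70/9 (Y(w, R) = (1/9 - 4)*2 = -35/9*2 = -70/9)
673 + (-1498/935)*Y(24, 26) = 673 - 1498/935*(-70/9) = 673 + 20972/1683 = 1153631/1683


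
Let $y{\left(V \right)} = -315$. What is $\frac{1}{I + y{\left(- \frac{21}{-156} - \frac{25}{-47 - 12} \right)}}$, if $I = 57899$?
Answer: $\frac{1}{57584} \approx 1.7366 \cdot 10^{-5}$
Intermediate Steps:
$\frac{1}{I + y{\left(- \frac{21}{-156} - \frac{25}{-47 - 12} \right)}} = \frac{1}{57899 - 315} = \frac{1}{57584}$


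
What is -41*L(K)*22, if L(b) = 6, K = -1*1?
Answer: -5412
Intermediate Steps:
K = -1
-41*L(K)*22 = -41*6*22 = -246*22 = -5412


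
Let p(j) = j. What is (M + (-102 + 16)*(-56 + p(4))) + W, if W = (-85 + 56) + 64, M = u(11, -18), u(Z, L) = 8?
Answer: 4515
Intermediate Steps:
M = 8
W = 35 (W = -29 + 64 = 35)
(M + (-102 + 16)*(-56 + p(4))) + W = (8 + (-102 + 16)*(-56 + 4)) + 35 = (8 - 86*(-52)) + 35 = (8 + 4472) + 35 = 4480 + 35 = 4515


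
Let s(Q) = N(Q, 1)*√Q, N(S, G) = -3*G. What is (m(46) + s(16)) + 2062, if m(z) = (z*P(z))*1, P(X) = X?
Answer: 4166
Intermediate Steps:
s(Q) = -3*√Q (s(Q) = (-3*1)*√Q = -3*√Q)
m(z) = z² (m(z) = (z*z)*1 = z²*1 = z²)
(m(46) + s(16)) + 2062 = (46² - 3*√16) + 2062 = (2116 - 3*4) + 2062 = (2116 - 12) + 2062 = 2104 + 2062 = 4166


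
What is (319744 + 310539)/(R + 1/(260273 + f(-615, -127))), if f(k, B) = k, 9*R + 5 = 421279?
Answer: 1472922208926/109387164301 ≈ 13.465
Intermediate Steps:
R = 421274/9 (R = -5/9 + (⅑)*421279 = -5/9 + 421279/9 = 421274/9 ≈ 46808.)
(319744 + 310539)/(R + 1/(260273 + f(-615, -127))) = (319744 + 310539)/(421274/9 + 1/(260273 - 615)) = 630283/(421274/9 + 1/259658) = 630283/(109387164301/2336922) = 630283*(2336922/109387164301) = 1472922208926/109387164301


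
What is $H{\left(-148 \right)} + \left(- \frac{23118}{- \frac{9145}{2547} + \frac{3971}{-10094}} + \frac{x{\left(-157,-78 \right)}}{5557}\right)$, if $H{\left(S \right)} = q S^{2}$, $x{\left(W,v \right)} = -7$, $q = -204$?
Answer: $- \frac{2539980495752892005}{569168873219} \approx -4.4626 \cdot 10^{6}$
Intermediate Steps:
$H{\left(S \right)} = - 204 S^{2}$
$H{\left(-148 \right)} + \left(- \frac{23118}{- \frac{9145}{2547} + \frac{3971}{-10094}} + \frac{x{\left(-157,-78 \right)}}{5557}\right) = - 204 \left(-148\right)^{2} - \left(\frac{7}{5557} + \frac{23118}{- \frac{9145}{2547} + \frac{3971}{-10094}}\right) = \left(-204\right) 21904 - \left(\frac{7}{5557} + \frac{23118}{\left(-9145\right) \frac{1}{2547} + 3971 \left(- \frac{1}{10094}\right)}\right) = -4468416 - \left(\frac{7}{5557} + \frac{23118}{- \frac{9145}{2547} - \frac{3971}{10094}}\right) = -4468416 - \left(\frac{7}{5557} + \frac{23118}{- \frac{102423767}{25709418}}\right) = -4468416 - - \frac{3302804040859099}{569168873219} = -4468416 + \left(\frac{594350325324}{102423767} - \frac{7}{5557}\right) = -4468416 + \frac{3302804040859099}{569168873219} = - \frac{2539980495752892005}{569168873219}$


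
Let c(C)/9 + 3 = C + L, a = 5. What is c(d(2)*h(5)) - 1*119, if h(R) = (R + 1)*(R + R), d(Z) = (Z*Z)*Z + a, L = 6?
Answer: 6928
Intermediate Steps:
d(Z) = 5 + Z³ (d(Z) = (Z*Z)*Z + 5 = Z²*Z + 5 = Z³ + 5 = 5 + Z³)
h(R) = 2*R*(1 + R) (h(R) = (1 + R)*(2*R) = 2*R*(1 + R))
c(C) = 27 + 9*C (c(C) = -27 + 9*(C + 6) = -27 + 9*(6 + C) = -27 + (54 + 9*C) = 27 + 9*C)
c(d(2)*h(5)) - 1*119 = (27 + 9*((5 + 2³)*(2*5*(1 + 5)))) - 1*119 = (27 + 9*((5 + 8)*(2*5*6))) - 119 = (27 + 9*(13*60)) - 119 = (27 + 9*780) - 119 = (27 + 7020) - 119 = 7047 - 119 = 6928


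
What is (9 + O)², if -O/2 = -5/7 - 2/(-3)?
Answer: 36481/441 ≈ 82.723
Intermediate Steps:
O = 2/21 (O = -2*(-5/7 - 2/(-3)) = -2*(-5*⅐ - 2*(-⅓)) = -2*(-5/7 + ⅔) = -2*(-1/21) = 2/21 ≈ 0.095238)
(9 + O)² = (9 + 2/21)² = (191/21)² = 36481/441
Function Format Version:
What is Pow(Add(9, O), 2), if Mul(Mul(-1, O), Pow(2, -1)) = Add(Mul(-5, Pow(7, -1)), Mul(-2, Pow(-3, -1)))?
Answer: Rational(36481, 441) ≈ 82.723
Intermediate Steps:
O = Rational(2, 21) (O = Mul(-2, Add(Mul(-5, Pow(7, -1)), Mul(-2, Pow(-3, -1)))) = Mul(-2, Add(Mul(-5, Rational(1, 7)), Mul(-2, Rational(-1, 3)))) = Mul(-2, Add(Rational(-5, 7), Rational(2, 3))) = Mul(-2, Rational(-1, 21)) = Rational(2, 21) ≈ 0.095238)
Pow(Add(9, O), 2) = Pow(Add(9, Rational(2, 21)), 2) = Pow(Rational(191, 21), 2) = Rational(36481, 441)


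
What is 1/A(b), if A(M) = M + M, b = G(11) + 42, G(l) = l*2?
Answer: 1/128 ≈ 0.0078125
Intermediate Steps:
G(l) = 2*l
b = 64 (b = 2*11 + 42 = 22 + 42 = 64)
A(M) = 2*M
1/A(b) = 1/(2*64) = 1/128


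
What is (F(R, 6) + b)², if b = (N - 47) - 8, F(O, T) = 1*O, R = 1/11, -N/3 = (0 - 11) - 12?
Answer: 24025/121 ≈ 198.55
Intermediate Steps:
N = 69 (N = -3*((0 - 11) - 12) = -3*(-11 - 12) = -3*(-23) = 69)
R = 1/11 ≈ 0.090909
F(O, T) = O
b = 14 (b = (69 - 47) - 8 = 22 - 8 = 14)
(F(R, 6) + b)² = (1/11 + 14)² = (155/11)² = 24025/121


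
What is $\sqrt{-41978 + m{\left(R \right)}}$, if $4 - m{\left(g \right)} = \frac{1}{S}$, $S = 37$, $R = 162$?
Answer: $\frac{i \sqrt{57462443}}{37} \approx 204.88 i$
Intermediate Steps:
$m{\left(g \right)} = \frac{147}{37}$ ($m{\left(g \right)} = 4 - \frac{1}{37} = \frac{147}{37}$)
$\sqrt{-41978 + m{\left(R \right)}} = \sqrt{-41978 + \frac{147}{37}} = \sqrt{- \frac{1553039}{37}} = \frac{i \sqrt{57462443}}{37}$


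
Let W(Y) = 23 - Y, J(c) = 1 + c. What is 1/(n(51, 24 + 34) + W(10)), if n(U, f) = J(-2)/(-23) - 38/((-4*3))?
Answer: 138/2237 ≈ 0.061690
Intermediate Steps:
n(U, f) = 443/138 (n(U, f) = (1 - 2)/(-23) - 38/((-4*3)) = -1*(-1/23) - 38/(-12) = 1/23 - 38*(-1/12) = 1/23 + 19/6 = 443/138)
1/(n(51, 24 + 34) + W(10)) = 1/(443/138 + (23 - 1*10)) = 1/(443/138 + (23 - 10)) = 1/(443/138 + 13) = 1/(2237/138) = 138/2237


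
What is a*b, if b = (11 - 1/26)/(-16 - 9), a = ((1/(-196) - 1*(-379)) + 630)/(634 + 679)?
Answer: -11272491/33455240 ≈ -0.33694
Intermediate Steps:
a = 197763/257348 (a = ((-1/196 + 379) + 630)/1313 = (74283/196 + 630)*(1/1313) = (197763/196)*(1/1313) = 197763/257348 ≈ 0.76847)
b = -57/130 (b = (11 - 1*1/26)/(-25) = (11 - 1/26)*(-1/25) = (285/26)*(-1/25) = -57/130 ≈ -0.43846)
a*b = (197763/257348)*(-57/130) = -11272491/33455240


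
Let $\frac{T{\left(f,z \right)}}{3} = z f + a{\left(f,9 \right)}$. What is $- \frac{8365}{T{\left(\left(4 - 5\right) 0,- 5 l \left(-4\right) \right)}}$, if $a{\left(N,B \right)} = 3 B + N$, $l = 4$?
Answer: $- \frac{8365}{81} \approx -103.27$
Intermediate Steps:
$a{\left(N,B \right)} = N + 3 B$
$T{\left(f,z \right)} = 81 + 3 f + 3 f z$ ($T{\left(f,z \right)} = 3 \left(z f + \left(f + 3 \cdot 9\right)\right) = 3 \left(f z + \left(f + 27\right)\right) = 3 \left(f z + \left(27 + f\right)\right) = 3 \left(27 + f + f z\right) = 81 + 3 f + 3 f z$)
$- \frac{8365}{T{\left(\left(4 - 5\right) 0,- 5 l \left(-4\right) \right)}} = - \frac{8365}{81 + 3 \left(4 - 5\right) 0 + 3 \left(4 - 5\right) 0 \left(-5\right) 4 \left(-4\right)} = - \frac{8365}{81 + 3 \left(\left(-1\right) 0\right) + 3 \left(\left(-1\right) 0\right) \left(\left(-20\right) \left(-4\right)\right)} = - \frac{8365}{81 + 3 \cdot 0 + 3 \cdot 0 \cdot 80} = - \frac{8365}{81 + 0 + 0} = - \frac{8365}{81}$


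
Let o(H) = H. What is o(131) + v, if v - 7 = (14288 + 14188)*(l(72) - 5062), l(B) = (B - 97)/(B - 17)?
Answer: -1585741494/11 ≈ -1.4416e+8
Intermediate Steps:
l(B) = (-97 + B)/(-17 + B)
v = -1585742935/11 (v = 7 + (14288 + 14188)*((-97 + 72)/(-17 + 72) - 5062) = 7 + 28476*(-25/55 - 5062) = 7 + 28476*((1/55)*(-25) - 5062) = 7 + 28476*(-5/11 - 5062) = 7 + 28476*(-55687/11) = 7 - 1585743012/11 = -1585742935/11 ≈ -1.4416e+8)
o(131) + v = 131 - 1585742935/11 = -1585741494/11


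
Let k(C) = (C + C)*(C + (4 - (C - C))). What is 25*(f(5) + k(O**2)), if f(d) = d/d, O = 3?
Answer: 5875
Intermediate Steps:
f(d) = 1
k(C) = 2*C*(4 + C) (k(C) = (2*C)*(C + (4 - 1*0)) = (2*C)*(C + (4 + 0)) = (2*C)*(C + 4) = (2*C)*(4 + C) = 2*C*(4 + C))
25*(f(5) + k(O**2)) = 25*(1 + 2*3**2*(4 + 3**2)) = 25*(1 + 2*9*(4 + 9)) = 25*(1 + 2*9*13) = 25*(1 + 234) = 25*235 = 5875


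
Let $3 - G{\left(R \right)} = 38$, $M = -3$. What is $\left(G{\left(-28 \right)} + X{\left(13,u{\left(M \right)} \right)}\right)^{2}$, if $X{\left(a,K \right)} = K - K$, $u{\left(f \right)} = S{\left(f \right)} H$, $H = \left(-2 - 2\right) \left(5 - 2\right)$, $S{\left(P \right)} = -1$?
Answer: $1225$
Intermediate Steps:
$H = -12$ ($H = \left(-4\right) 3 = -12$)
$G{\left(R \right)} = -35$ ($G{\left(R \right)} = 3 - 38 = -35$)
$u{\left(f \right)} = 12$ ($u{\left(f \right)} = \left(-1\right) \left(-12\right) = 12$)
$X{\left(a,K \right)} = 0$
$\left(G{\left(-28 \right)} + X{\left(13,u{\left(M \right)} \right)}\right)^{2} = \left(-35 + 0\right)^{2} = \left(-35\right)^{2} = 1225$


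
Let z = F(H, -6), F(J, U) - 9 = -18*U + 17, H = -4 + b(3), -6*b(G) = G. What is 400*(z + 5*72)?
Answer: 197600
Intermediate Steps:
b(G) = -G/6
H = -9/2 (H = -4 - 1/6*3 = -4 - 1/2 = -9/2 ≈ -4.5000)
F(J, U) = 26 - 18*U (F(J, U) = 9 + (-18*U + 17) = 9 + (17 - 18*U) = 26 - 18*U)
z = 134 (z = 26 - 18*(-6) = 26 + 108 = 134)
400*(z + 5*72) = 400*(134 + 5*72) = 400*(134 + 360) = 400*494 = 197600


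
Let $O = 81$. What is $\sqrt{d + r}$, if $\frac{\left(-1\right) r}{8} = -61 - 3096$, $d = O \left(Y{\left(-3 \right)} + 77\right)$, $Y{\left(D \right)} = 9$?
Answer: $\sqrt{32222} \approx 179.5$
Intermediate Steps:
$d = 6966$ ($d = 81 \left(9 + 77\right) = 81 \cdot 86 = 6966$)
$r = 25256$ ($r = - 8 \left(-61 - 3096\right) = \left(-8\right) \left(-3157\right) = 25256$)
$\sqrt{d + r} = \sqrt{6966 + 25256} = \sqrt{32222}$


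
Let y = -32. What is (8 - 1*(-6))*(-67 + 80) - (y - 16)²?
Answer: -2122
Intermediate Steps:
(8 - 1*(-6))*(-67 + 80) - (y - 16)² = (8 - 1*(-6))*(-67 + 80) - (-32 - 16)² = (8 + 6)*13 - 1*(-48)² = 14*13 - 1*2304 = 182 - 2304 = -2122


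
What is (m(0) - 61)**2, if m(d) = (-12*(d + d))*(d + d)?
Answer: 3721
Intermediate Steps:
m(d) = -48*d**2 (m(d) = (-24*d)*(2*d) = -48*d**2)
(m(0) - 61)**2 = (-48*0**2 - 61)**2 = (-48*0 - 61)**2 = (0 - 61)**2 = (-61)**2 = 3721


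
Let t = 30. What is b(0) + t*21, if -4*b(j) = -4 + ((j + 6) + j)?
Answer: 1259/2 ≈ 629.50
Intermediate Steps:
b(j) = -1/2 - j/2 (b(j) = -(-4 + ((j + 6) + j))/4 = -(-4 + ((6 + j) + j))/4 = -(-4 + (6 + 2*j))/4 = -(2 + 2*j)/4 = -1/2 - j/2)
b(0) + t*21 = (-1/2 - 1/2*0) + 30*21 = (-1/2 + 0) + 630 = -1/2 + 630 = 1259/2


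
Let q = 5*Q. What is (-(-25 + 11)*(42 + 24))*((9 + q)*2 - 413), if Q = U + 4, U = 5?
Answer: -281820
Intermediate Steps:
Q = 9 (Q = 5 + 4 = 9)
q = 45 (q = 5*9 = 45)
(-(-25 + 11)*(42 + 24))*((9 + q)*2 - 413) = (-(-25 + 11)*(42 + 24))*((9 + 45)*2 - 413) = (-(-14)*66)*(54*2 - 413) = (-1*(-924))*(108 - 413) = 924*(-305) = -281820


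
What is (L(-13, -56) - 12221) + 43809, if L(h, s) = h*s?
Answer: 32316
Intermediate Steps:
(L(-13, -56) - 12221) + 43809 = (-13*(-56) - 12221) + 43809 = (728 - 12221) + 43809 = -11493 + 43809 = 32316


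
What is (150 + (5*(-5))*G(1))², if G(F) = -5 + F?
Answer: 62500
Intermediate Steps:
(150 + (5*(-5))*G(1))² = (150 + (5*(-5))*(-5 + 1))² = (150 - 25*(-4))² = (150 + 100)² = 250² = 62500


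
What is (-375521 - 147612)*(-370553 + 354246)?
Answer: 8530729831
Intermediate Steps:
(-375521 - 147612)*(-370553 + 354246) = -523133*(-16307) = 8530729831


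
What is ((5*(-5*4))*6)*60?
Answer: -36000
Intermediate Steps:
((5*(-5*4))*6)*60 = ((5*(-20))*6)*60 = -100*6*60 = -600*60 = -36000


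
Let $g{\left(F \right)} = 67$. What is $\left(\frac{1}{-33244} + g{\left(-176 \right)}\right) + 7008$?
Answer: $\frac{235201299}{33244} \approx 7075.0$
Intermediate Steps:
$\left(\frac{1}{-33244} + g{\left(-176 \right)}\right) + 7008 = \left(\frac{1}{-33244} + 67\right) + 7008 = \left(- \frac{1}{33244} + 67\right) + 7008 = \frac{2227347}{33244} + 7008 = \frac{235201299}{33244}$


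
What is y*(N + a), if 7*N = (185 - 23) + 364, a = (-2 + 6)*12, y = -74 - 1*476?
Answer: -474100/7 ≈ -67729.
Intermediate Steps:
y = -550 (y = -74 - 476 = -550)
a = 48 (a = 4*12 = 48)
N = 526/7 (N = ((185 - 23) + 364)/7 = (162 + 364)/7 = (1/7)*526 = 526/7 ≈ 75.143)
y*(N + a) = -550*(526/7 + 48) = -550*862/7 = -474100/7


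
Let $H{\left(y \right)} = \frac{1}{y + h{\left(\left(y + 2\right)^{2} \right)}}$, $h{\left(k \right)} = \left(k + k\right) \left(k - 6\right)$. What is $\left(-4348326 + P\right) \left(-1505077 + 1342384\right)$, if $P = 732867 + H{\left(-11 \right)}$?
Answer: $\frac{7140279624962400}{12139} \approx 5.8821 \cdot 10^{11}$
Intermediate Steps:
$h{\left(k \right)} = 2 k \left(-6 + k\right)$
$H{\left(y \right)} = \frac{1}{y + 2 \left(2 + y\right)^{2} \left(-6 + \left(2 + y\right)^{2}\right)}$ ($H{\left(y \right)} = \frac{1}{y + 2 \left(y + 2\right)^{2} \left(-6 + \left(y + 2\right)^{2}\right)} = \frac{1}{y + 2 \left(2 + y\right)^{2} \left(-6 + \left(2 + y\right)^{2}\right)}$)
$P = \frac{8896272514}{12139}$ ($P = 732867 + \frac{1}{-11 + 2 \left(2 - 11\right)^{2} \left(-6 + \left(2 - 11\right)^{2}\right)} = 732867 + \frac{1}{-11 + 2 \left(-9\right)^{2} \left(-6 + \left(-9\right)^{2}\right)} = 732867 + \frac{1}{-11 + 2 \cdot 81 \left(-6 + 81\right)} = 732867 + \frac{1}{-11 + 2 \cdot 81 \cdot 75} = 732867 + \frac{1}{-11 + 12150} = 732867 + \frac{1}{12139} = \frac{8896272514}{12139} \approx 7.3287 \cdot 10^{5}$)
$\left(-4348326 + P\right) \left(-1505077 + 1342384\right) = \left(-4348326 + \frac{8896272514}{12139}\right) \left(-1505077 + 1342384\right) = \left(- \frac{43888056800}{12139}\right) \left(-162693\right) = \frac{7140279624962400}{12139}$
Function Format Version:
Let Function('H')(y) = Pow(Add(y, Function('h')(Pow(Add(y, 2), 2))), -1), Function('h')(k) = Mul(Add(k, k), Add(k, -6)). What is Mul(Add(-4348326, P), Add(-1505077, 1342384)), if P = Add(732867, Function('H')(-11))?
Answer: Rational(7140279624962400, 12139) ≈ 5.8821e+11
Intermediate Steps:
Function('h')(k) = Mul(2, k, Add(-6, k)) (Function('h')(k) = Mul(Mul(2, k), Add(-6, k)) = Mul(2, k, Add(-6, k)))
Function('H')(y) = Pow(Add(y, Mul(2, Pow(Add(2, y), 2), Add(-6, Pow(Add(2, y), 2)))), -1) (Function('H')(y) = Pow(Add(y, Mul(2, Pow(Add(y, 2), 2), Add(-6, Pow(Add(y, 2), 2)))), -1) = Pow(Add(y, Mul(2, Pow(Add(2, y), 2), Add(-6, Pow(Add(2, y), 2)))), -1))
P = Rational(8896272514, 12139) (P = Add(732867, Pow(Add(-11, Mul(2, Pow(Add(2, -11), 2), Add(-6, Pow(Add(2, -11), 2)))), -1)) = Add(732867, Pow(Add(-11, Mul(2, Pow(-9, 2), Add(-6, Pow(-9, 2)))), -1)) = Add(732867, Pow(Add(-11, Mul(2, 81, Add(-6, 81))), -1)) = Add(732867, Pow(Add(-11, Mul(2, 81, 75)), -1)) = Add(732867, Pow(Add(-11, 12150), -1)) = Add(732867, Pow(12139, -1)) = Add(732867, Rational(1, 12139)) = Rational(8896272514, 12139) ≈ 7.3287e+5)
Mul(Add(-4348326, P), Add(-1505077, 1342384)) = Mul(Add(-4348326, Rational(8896272514, 12139)), Add(-1505077, 1342384)) = Mul(Rational(-43888056800, 12139), -162693) = Rational(7140279624962400, 12139)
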